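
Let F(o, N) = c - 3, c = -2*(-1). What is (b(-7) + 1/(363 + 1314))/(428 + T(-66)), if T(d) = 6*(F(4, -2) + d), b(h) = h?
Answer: -5869/21801 ≈ -0.26921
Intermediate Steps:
c = 2
F(o, N) = -1 (F(o, N) = 2 - 3 = -1)
T(d) = -6 + 6*d (T(d) = 6*(-1 + d) = -6 + 6*d)
(b(-7) + 1/(363 + 1314))/(428 + T(-66)) = (-7 + 1/(363 + 1314))/(428 + (-6 + 6*(-66))) = (-7 + 1/1677)/(428 + (-6 - 396)) = (-7 + 1/1677)/(428 - 402) = -11738/1677/26 = -11738/1677*1/26 = -5869/21801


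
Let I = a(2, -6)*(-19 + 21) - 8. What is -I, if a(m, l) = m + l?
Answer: 16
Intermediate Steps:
a(m, l) = l + m
I = -16 (I = (-6 + 2)*(-19 + 21) - 8 = -4*2 - 8 = -8 - 8 = -16)
-I = -1*(-16) = 16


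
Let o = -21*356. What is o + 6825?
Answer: -651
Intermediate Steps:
o = -7476
o + 6825 = -7476 + 6825 = -651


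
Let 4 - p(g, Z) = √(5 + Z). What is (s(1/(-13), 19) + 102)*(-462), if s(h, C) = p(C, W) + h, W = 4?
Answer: -618156/13 ≈ -47550.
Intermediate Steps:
p(g, Z) = 4 - √(5 + Z)
s(h, C) = 1 + h (s(h, C) = (4 - √(5 + 4)) + h = (4 - √9) + h = (4 - 1*3) + h = (4 - 3) + h = 1 + h)
(s(1/(-13), 19) + 102)*(-462) = ((1 + 1/(-13)) + 102)*(-462) = ((1 - 1/13) + 102)*(-462) = (12/13 + 102)*(-462) = (1338/13)*(-462) = -618156/13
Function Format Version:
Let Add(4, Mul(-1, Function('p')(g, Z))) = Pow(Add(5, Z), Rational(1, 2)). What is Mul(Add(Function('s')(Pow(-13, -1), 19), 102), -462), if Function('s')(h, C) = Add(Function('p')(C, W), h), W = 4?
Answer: Rational(-618156, 13) ≈ -47550.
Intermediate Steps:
Function('p')(g, Z) = Add(4, Mul(-1, Pow(Add(5, Z), Rational(1, 2))))
Function('s')(h, C) = Add(1, h) (Function('s')(h, C) = Add(Add(4, Mul(-1, Pow(Add(5, 4), Rational(1, 2)))), h) = Add(Add(4, Mul(-1, Pow(9, Rational(1, 2)))), h) = Add(Add(4, Mul(-1, 3)), h) = Add(Add(4, -3), h) = Add(1, h))
Mul(Add(Function('s')(Pow(-13, -1), 19), 102), -462) = Mul(Add(Add(1, Pow(-13, -1)), 102), -462) = Mul(Add(Add(1, Rational(-1, 13)), 102), -462) = Mul(Add(Rational(12, 13), 102), -462) = Mul(Rational(1338, 13), -462) = Rational(-618156, 13)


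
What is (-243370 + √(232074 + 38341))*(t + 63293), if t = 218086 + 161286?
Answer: -107731381050 + 442665*√270415 ≈ -1.0750e+11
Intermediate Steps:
t = 379372
(-243370 + √(232074 + 38341))*(t + 63293) = (-243370 + √(232074 + 38341))*(379372 + 63293) = (-243370 + √270415)*442665 = -107731381050 + 442665*√270415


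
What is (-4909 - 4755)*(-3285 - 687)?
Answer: 38385408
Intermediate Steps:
(-4909 - 4755)*(-3285 - 687) = -9664*(-3972) = 38385408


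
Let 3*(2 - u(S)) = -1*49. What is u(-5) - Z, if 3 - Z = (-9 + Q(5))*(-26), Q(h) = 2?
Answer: 592/3 ≈ 197.33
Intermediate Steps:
u(S) = 55/3 (u(S) = 2 - (-1)*49/3 = 2 - ⅓*(-49) = 2 + 49/3 = 55/3)
Z = -179 (Z = 3 - (-9 + 2)*(-26) = 3 - (-7)*(-26) = 3 - 1*182 = 3 - 182 = -179)
u(-5) - Z = 55/3 - 1*(-179) = 55/3 + 179 = 592/3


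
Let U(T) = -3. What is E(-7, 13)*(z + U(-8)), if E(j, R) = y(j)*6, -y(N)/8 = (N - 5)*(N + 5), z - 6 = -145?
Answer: 163584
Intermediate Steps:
z = -139 (z = 6 - 145 = -139)
y(N) = -8*(-5 + N)*(5 + N) (y(N) = -8*(N - 5)*(N + 5) = -8*(-5 + N)*(5 + N))
E(j, R) = 1200 - 48*j² (E(j, R) = (200 - 8*j²)*6 = 1200 - 48*j²)
E(-7, 13)*(z + U(-8)) = (1200 - 48*(-7)²)*(-139 - 3) = (1200 - 48*49)*(-142) = (1200 - 2352)*(-142) = -1152*(-142) = 163584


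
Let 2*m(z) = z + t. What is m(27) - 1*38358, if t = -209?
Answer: -38449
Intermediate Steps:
m(z) = -209/2 + z/2 (m(z) = (z - 209)/2 = (-209 + z)/2 = -209/2 + z/2)
m(27) - 1*38358 = (-209/2 + (½)*27) - 1*38358 = (-209/2 + 27/2) - 38358 = -91 - 38358 = -38449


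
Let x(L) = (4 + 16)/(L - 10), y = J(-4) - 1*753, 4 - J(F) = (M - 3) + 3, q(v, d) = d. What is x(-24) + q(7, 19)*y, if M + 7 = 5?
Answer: -241291/17 ≈ -14194.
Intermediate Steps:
M = -2 (M = -7 + 5 = -2)
J(F) = 6 (J(F) = 4 - ((-2 - 3) + 3) = 4 - (-5 + 3) = 4 - 1*(-2) = 4 + 2 = 6)
y = -747 (y = 6 - 1*753 = 6 - 753 = -747)
x(L) = 20/(-10 + L)
x(-24) + q(7, 19)*y = 20/(-10 - 24) + 19*(-747) = 20/(-34) - 14193 = 20*(-1/34) - 14193 = -10/17 - 14193 = -241291/17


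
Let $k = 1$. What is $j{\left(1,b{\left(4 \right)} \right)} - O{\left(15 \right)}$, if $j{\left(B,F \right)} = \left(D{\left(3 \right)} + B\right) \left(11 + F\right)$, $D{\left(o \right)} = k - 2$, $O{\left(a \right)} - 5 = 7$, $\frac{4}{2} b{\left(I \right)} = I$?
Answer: $-12$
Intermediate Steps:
$b{\left(I \right)} = \frac{I}{2}$
$O{\left(a \right)} = 12$ ($O{\left(a \right)} = 5 + 7 = 12$)
$D{\left(o \right)} = -1$ ($D{\left(o \right)} = 1 - 2 = -1$)
$j{\left(B,F \right)} = \left(-1 + B\right) \left(11 + F\right)$
$j{\left(1,b{\left(4 \right)} \right)} - O{\left(15 \right)} = \left(-11 - \frac{1}{2} \cdot 4 + 11 \cdot 1 + 1 \cdot \frac{1}{2} \cdot 4\right) - 12 = \left(-11 - 2 + 11 + 1 \cdot 2\right) - 12 = \left(-11 - 2 + 11 + 2\right) - 12 = 0 - 12 = -12$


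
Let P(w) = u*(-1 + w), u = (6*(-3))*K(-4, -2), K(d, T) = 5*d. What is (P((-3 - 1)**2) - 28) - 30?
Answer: 5342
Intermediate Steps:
u = 360 (u = (6*(-3))*(5*(-4)) = -18*(-20) = 360)
P(w) = -360 + 360*w (P(w) = 360*(-1 + w) = -360 + 360*w)
(P((-3 - 1)**2) - 28) - 30 = ((-360 + 360*(-3 - 1)**2) - 28) - 30 = ((-360 + 360*(-4)**2) - 28) - 30 = ((-360 + 360*16) - 28) - 30 = ((-360 + 5760) - 28) - 30 = (5400 - 28) - 30 = 5372 - 30 = 5342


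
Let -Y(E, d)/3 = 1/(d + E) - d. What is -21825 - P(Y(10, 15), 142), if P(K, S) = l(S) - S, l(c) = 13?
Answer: -21696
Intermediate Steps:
Y(E, d) = -3/(E + d) + 3*d (Y(E, d) = -3*(1/(d + E) - d) = -3*(1/(E + d) - d) = -3/(E + d) + 3*d)
P(K, S) = 13 - S
-21825 - P(Y(10, 15), 142) = -21825 - (13 - 1*142) = -21825 - (13 - 142) = -21825 - 1*(-129) = -21825 + 129 = -21696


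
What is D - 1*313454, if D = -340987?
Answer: -654441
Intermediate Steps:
D - 1*313454 = -340987 - 1*313454 = -340987 - 313454 = -654441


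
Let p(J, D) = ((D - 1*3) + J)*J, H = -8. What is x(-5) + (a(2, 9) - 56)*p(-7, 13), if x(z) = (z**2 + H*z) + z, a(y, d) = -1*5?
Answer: 1341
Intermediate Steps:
a(y, d) = -5
x(z) = z**2 - 7*z (x(z) = (z**2 - 8*z) + z = z**2 - 7*z)
p(J, D) = J*(-3 + D + J) (p(J, D) = ((D - 3) + J)*J = ((-3 + D) + J)*J = (-3 + D + J)*J = J*(-3 + D + J))
x(-5) + (a(2, 9) - 56)*p(-7, 13) = -5*(-7 - 5) + (-5 - 56)*(-7*(-3 + 13 - 7)) = -5*(-12) - (-427)*3 = 60 - 61*(-21) = 60 + 1281 = 1341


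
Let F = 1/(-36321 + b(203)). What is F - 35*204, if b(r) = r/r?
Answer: -259324801/36320 ≈ -7140.0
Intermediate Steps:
b(r) = 1
F = -1/36320 (F = 1/(-36321 + 1) = 1/(-36320) = -1/36320 ≈ -2.7533e-5)
F - 35*204 = -1/36320 - 35*204 = -1/36320 - 7140 = -259324801/36320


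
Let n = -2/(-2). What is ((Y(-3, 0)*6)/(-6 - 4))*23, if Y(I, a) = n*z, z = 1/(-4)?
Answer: 69/20 ≈ 3.4500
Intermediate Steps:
z = -¼ ≈ -0.25000
n = 1 (n = -2*(-1)/2 = -1*(-1) = 1)
Y(I, a) = -¼ (Y(I, a) = 1*(-¼) = -¼)
((Y(-3, 0)*6)/(-6 - 4))*23 = ((-¼*6)/(-6 - 4))*23 = -3/2/(-10)*23 = -3/2*(-⅒)*23 = (3/20)*23 = 69/20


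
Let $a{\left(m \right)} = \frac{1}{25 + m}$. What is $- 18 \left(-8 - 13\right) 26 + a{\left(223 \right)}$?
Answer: $\frac{2437345}{248} \approx 9828.0$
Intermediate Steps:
$- 18 \left(-8 - 13\right) 26 + a{\left(223 \right)} = - 18 \left(-8 - 13\right) 26 + \frac{1}{25 + 223} = \left(-18\right) \left(-21\right) 26 + \frac{1}{248} = 378 \cdot 26 + \frac{1}{248} = 9828 + \frac{1}{248} = \frac{2437345}{248}$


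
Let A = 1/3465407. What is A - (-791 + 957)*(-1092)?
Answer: 628181257705/3465407 ≈ 1.8127e+5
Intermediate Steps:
A = 1/3465407 ≈ 2.8857e-7
A - (-791 + 957)*(-1092) = 1/3465407 - (-791 + 957)*(-1092) = 1/3465407 - 166*(-1092) = 1/3465407 - 1*(-181272) = 1/3465407 + 181272 = 628181257705/3465407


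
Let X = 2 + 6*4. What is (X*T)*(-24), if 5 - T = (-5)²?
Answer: 12480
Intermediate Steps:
X = 26 (X = 2 + 24 = 26)
T = -20 (T = 5 - 1*(-5)² = 5 - 1*25 = 5 - 25 = -20)
(X*T)*(-24) = (26*(-20))*(-24) = -520*(-24) = 12480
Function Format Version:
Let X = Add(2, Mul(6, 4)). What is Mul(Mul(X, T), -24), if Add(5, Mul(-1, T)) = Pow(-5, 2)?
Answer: 12480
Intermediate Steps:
X = 26 (X = Add(2, 24) = 26)
T = -20 (T = Add(5, Mul(-1, Pow(-5, 2))) = Add(5, Mul(-1, 25)) = Add(5, -25) = -20)
Mul(Mul(X, T), -24) = Mul(Mul(26, -20), -24) = Mul(-520, -24) = 12480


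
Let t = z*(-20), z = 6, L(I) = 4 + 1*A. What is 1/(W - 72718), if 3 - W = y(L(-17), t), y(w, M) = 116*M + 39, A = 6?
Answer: -1/58834 ≈ -1.6997e-5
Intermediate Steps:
L(I) = 10 (L(I) = 4 + 1*6 = 4 + 6 = 10)
t = -120 (t = 6*(-20) = -120)
y(w, M) = 39 + 116*M
W = 13884 (W = 3 - (39 + 116*(-120)) = 3 - (39 - 13920) = 3 - 1*(-13881) = 3 + 13881 = 13884)
1/(W - 72718) = 1/(13884 - 72718) = 1/(-58834) = -1/58834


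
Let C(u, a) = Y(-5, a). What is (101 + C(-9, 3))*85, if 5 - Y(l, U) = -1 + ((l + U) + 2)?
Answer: 9095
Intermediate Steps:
Y(l, U) = 4 - U - l (Y(l, U) = 5 - (-1 + ((l + U) + 2)) = 5 - (-1 + ((U + l) + 2)) = 5 - (-1 + (2 + U + l)) = 5 - (1 + U + l) = 5 + (-1 - U - l) = 4 - U - l)
C(u, a) = 9 - a (C(u, a) = 4 - a - 1*(-5) = 4 - a + 5 = 9 - a)
(101 + C(-9, 3))*85 = (101 + (9 - 1*3))*85 = (101 + (9 - 3))*85 = (101 + 6)*85 = 107*85 = 9095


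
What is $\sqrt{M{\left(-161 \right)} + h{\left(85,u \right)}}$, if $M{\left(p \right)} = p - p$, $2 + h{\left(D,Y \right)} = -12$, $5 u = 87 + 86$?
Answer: $i \sqrt{14} \approx 3.7417 i$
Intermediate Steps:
$u = \frac{173}{5}$ ($u = \frac{87 + 86}{5} = \frac{1}{5} \cdot 173 = \frac{173}{5} \approx 34.6$)
$h{\left(D,Y \right)} = -14$ ($h{\left(D,Y \right)} = -2 - 12 = -14$)
$M{\left(p \right)} = 0$
$\sqrt{M{\left(-161 \right)} + h{\left(85,u \right)}} = \sqrt{0 - 14} = \sqrt{-14} = i \sqrt{14}$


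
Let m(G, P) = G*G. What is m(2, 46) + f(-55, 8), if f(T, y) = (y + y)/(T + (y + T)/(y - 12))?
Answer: 628/173 ≈ 3.6301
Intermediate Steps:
m(G, P) = G²
f(T, y) = 2*y/(T + (T + y)/(-12 + y)) (f(T, y) = (2*y)/(T + (T + y)/(-12 + y)) = 2*y/(T + (T + y)/(-12 + y)))
m(2, 46) + f(-55, 8) = 2² + 2*8*(-12 + 8)/(8 - 11*(-55) - 55*8) = 4 + 2*8*(-4)/(8 + 605 - 440) = 4 + 2*8*(-4)/173 = 4 + 2*8*(1/173)*(-4) = 4 - 64/173 = 628/173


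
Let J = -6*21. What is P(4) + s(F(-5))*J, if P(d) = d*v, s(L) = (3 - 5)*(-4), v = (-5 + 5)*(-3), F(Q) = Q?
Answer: -1008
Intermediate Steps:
v = 0 (v = 0*(-3) = 0)
s(L) = 8 (s(L) = -2*(-4) = 8)
J = -126
P(d) = 0 (P(d) = d*0 = 0)
P(4) + s(F(-5))*J = 0 + 8*(-126) = 0 - 1008 = -1008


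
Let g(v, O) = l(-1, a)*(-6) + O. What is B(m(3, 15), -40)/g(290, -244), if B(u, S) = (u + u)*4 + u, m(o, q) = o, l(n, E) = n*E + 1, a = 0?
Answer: -27/250 ≈ -0.10800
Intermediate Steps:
l(n, E) = 1 + E*n (l(n, E) = E*n + 1 = 1 + E*n)
B(u, S) = 9*u (B(u, S) = (2*u)*4 + u = 8*u + u = 9*u)
g(v, O) = -6 + O (g(v, O) = (1 + 0*(-1))*(-6) + O = (1 + 0)*(-6) + O = 1*(-6) + O = -6 + O)
B(m(3, 15), -40)/g(290, -244) = (9*3)/(-6 - 244) = 27/(-250) = 27*(-1/250) = -27/250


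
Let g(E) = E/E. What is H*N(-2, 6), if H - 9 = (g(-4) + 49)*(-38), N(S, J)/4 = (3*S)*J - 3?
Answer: 294996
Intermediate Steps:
N(S, J) = -12 + 12*J*S (N(S, J) = 4*((3*S)*J - 3) = 4*(3*J*S - 3) = 4*(-3 + 3*J*S) = -12 + 12*J*S)
g(E) = 1
H = -1891 (H = 9 + (1 + 49)*(-38) = 9 + 50*(-38) = 9 - 1900 = -1891)
H*N(-2, 6) = -1891*(-12 + 12*6*(-2)) = -1891*(-12 - 144) = -1891*(-156) = 294996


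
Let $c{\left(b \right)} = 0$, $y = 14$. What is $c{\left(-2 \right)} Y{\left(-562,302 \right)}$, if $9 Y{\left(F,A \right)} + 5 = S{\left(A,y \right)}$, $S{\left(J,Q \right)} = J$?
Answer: $0$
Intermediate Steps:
$Y{\left(F,A \right)} = - \frac{5}{9} + \frac{A}{9}$
$c{\left(-2 \right)} Y{\left(-562,302 \right)} = 0 \left(- \frac{5}{9} + \frac{1}{9} \cdot 302\right) = 0 \left(- \frac{5}{9} + \frac{302}{9}\right) = 0 \cdot 33 = 0$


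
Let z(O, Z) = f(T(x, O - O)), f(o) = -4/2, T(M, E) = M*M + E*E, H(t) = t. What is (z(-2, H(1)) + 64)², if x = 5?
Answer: 3844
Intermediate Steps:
T(M, E) = E² + M² (T(M, E) = M² + E² = E² + M²)
f(o) = -2 (f(o) = -4*½ = -2)
z(O, Z) = -2
(z(-2, H(1)) + 64)² = (-2 + 64)² = 62² = 3844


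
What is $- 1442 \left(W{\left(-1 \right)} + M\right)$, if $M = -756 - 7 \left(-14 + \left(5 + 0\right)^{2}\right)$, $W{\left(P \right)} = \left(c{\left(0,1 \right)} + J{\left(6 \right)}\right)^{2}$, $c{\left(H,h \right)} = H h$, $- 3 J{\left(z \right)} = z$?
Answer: $1195418$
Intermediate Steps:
$J{\left(z \right)} = - \frac{z}{3}$
$W{\left(P \right)} = 4$ ($W{\left(P \right)} = \left(0 \cdot 1 - 2\right)^{2} = \left(0 - 2\right)^{2} = \left(-2\right)^{2} = 4$)
$M = -833$ ($M = -756 - 7 \left(-14 + 5^{2}\right) = -756 - 7 \left(-14 + 25\right) = -756 - 77 = -833$)
$- 1442 \left(W{\left(-1 \right)} + M\right) = - 1442 \left(4 - 833\right) = \left(-1442\right) \left(-829\right) = 1195418$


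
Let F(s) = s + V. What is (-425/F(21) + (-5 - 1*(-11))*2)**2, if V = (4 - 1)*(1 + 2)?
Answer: 169/36 ≈ 4.6944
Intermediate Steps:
V = 9 (V = 3*3 = 9)
F(s) = 9 + s (F(s) = s + 9 = 9 + s)
(-425/F(21) + (-5 - 1*(-11))*2)**2 = (-425/(9 + 21) + (-5 - 1*(-11))*2)**2 = (-425/30 + (-5 + 11)*2)**2 = (-425*1/30 + 6*2)**2 = (-85/6 + 12)**2 = (-13/6)**2 = 169/36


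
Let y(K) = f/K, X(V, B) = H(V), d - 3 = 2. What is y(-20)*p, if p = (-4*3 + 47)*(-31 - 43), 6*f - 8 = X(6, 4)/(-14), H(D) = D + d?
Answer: 3737/24 ≈ 155.71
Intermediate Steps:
d = 5 (d = 3 + 2 = 5)
H(D) = 5 + D (H(D) = D + 5 = 5 + D)
X(V, B) = 5 + V
f = 101/84 (f = 4/3 + ((5 + 6)/(-14))/6 = 4/3 + (11*(-1/14))/6 = 4/3 + (1/6)*(-11/14) = 4/3 - 11/84 = 101/84 ≈ 1.2024)
y(K) = 101/(84*K)
p = -2590 (p = (-12 + 47)*(-74) = 35*(-74) = -2590)
y(-20)*p = ((101/84)/(-20))*(-2590) = ((101/84)*(-1/20))*(-2590) = -101/1680*(-2590) = 3737/24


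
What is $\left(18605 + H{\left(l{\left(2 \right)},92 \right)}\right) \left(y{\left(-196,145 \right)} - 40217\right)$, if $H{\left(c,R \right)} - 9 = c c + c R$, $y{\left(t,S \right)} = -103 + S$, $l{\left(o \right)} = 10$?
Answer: $-788795950$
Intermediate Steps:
$H{\left(c,R \right)} = 9 + c^{2} + R c$ ($H{\left(c,R \right)} = 9 + \left(c c + c R\right) = 9 + \left(c^{2} + R c\right) = 9 + c^{2} + R c$)
$\left(18605 + H{\left(l{\left(2 \right)},92 \right)}\right) \left(y{\left(-196,145 \right)} - 40217\right) = \left(18605 + \left(9 + 10^{2} + 92 \cdot 10\right)\right) \left(\left(-103 + 145\right) - 40217\right) = \left(18605 + \left(9 + 100 + 920\right)\right) \left(42 - 40217\right) = \left(18605 + 1029\right) \left(-40175\right) = 19634 \left(-40175\right) = -788795950$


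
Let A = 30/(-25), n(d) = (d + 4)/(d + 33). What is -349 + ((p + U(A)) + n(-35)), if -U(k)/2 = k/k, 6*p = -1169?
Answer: -1591/3 ≈ -530.33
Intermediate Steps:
p = -1169/6 (p = (⅙)*(-1169) = -1169/6 ≈ -194.83)
n(d) = (4 + d)/(33 + d)
A = -6/5 (A = 30*(-1/25) = -6/5 ≈ -1.2000)
U(k) = -2 (U(k) = -2*k/k = -2*1 = -2)
-349 + ((p + U(A)) + n(-35)) = -349 + ((-1169/6 - 2) + (4 - 35)/(33 - 35)) = -349 + (-1181/6 - 31/(-2)) = -349 + (-1181/6 - ½*(-31)) = -349 + (-1181/6 + 31/2) = -349 - 544/3 = -1591/3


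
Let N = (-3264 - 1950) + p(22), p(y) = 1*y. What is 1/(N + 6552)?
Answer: 1/1360 ≈ 0.00073529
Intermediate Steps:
p(y) = y
N = -5192 (N = (-3264 - 1950) + 22 = -5214 + 22 = -5192)
1/(N + 6552) = 1/(-5192 + 6552) = 1/1360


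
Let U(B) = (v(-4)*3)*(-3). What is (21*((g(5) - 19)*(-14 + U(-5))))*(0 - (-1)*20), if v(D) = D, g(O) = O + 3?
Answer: -101640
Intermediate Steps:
g(O) = 3 + O
U(B) = 36 (U(B) = -4*3*(-3) = -12*(-3) = 36)
(21*((g(5) - 19)*(-14 + U(-5))))*(0 - (-1)*20) = (21*(((3 + 5) - 19)*(-14 + 36)))*(0 - (-1)*20) = (21*((8 - 19)*22))*(0 - 1*(-20)) = (21*(-11*22))*(0 + 20) = (21*(-242))*20 = -5082*20 = -101640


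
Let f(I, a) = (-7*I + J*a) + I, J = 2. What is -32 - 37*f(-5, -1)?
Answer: -1068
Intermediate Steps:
f(I, a) = -6*I + 2*a (f(I, a) = (-7*I + 2*a) + I = -6*I + 2*a)
-32 - 37*f(-5, -1) = -32 - 37*(-6*(-5) + 2*(-1)) = -32 - 37*(30 - 2) = -32 - 37*28 = -32 - 1036 = -1068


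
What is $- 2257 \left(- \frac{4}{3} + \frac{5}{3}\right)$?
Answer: $- \frac{2257}{3} \approx -752.33$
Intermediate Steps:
$- 2257 \left(- \frac{4}{3} + \frac{5}{3}\right) = \left(-2257\right) \frac{1}{3} = - \frac{2257}{3}$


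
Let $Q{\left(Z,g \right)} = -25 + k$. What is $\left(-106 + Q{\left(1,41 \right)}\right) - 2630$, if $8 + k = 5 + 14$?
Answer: $-2750$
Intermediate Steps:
$k = 11$ ($k = -8 + \left(5 + 14\right) = -8 + 19 = 11$)
$Q{\left(Z,g \right)} = -14$ ($Q{\left(Z,g \right)} = -25 + 11 = -14$)
$\left(-106 + Q{\left(1,41 \right)}\right) - 2630 = \left(-106 - 14\right) - 2630 = -120 - 2630 = -2750$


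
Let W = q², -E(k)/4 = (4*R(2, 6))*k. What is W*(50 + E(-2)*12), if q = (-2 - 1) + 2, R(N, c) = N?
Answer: 818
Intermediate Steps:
q = -1 (q = -3 + 2 = -1)
E(k) = -32*k (E(k) = -4*4*2*k = -32*k)
W = 1 (W = (-1)² = 1)
W*(50 + E(-2)*12) = 1*(50 - 32*(-2)*12) = 1*(50 + 64*12) = 1*(50 + 768) = 1*818 = 818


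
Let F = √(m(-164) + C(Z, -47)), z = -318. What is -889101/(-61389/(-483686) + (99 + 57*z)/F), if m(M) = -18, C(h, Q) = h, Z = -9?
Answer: -8800025287730418/938618118968674471 + 138879398747924114196*I*√3/938618118968674471 ≈ -0.0093755 + 256.28*I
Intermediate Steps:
F = 3*I*√3 (F = √(-18 - 9) = √(-27) = 3*I*√3 ≈ 5.1962*I)
-889101/(-61389/(-483686) + (99 + 57*z)/F) = -889101/(-61389/(-483686) + (99 + 57*(-318))/((3*I*√3))) = -889101/(-61389*(-1/483686) + (99 - 18126)*(-I*√3/9)) = -889101/(61389/483686 - (-2003)*I*√3) = -889101/(61389/483686 + 2003*I*√3)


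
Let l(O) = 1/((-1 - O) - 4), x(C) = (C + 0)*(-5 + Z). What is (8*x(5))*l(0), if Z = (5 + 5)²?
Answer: -760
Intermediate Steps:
Z = 100 (Z = 10² = 100)
x(C) = 95*C (x(C) = (C + 0)*(-5 + 100) = C*95 = 95*C)
l(O) = 1/(-5 - O)
(8*x(5))*l(0) = (8*(95*5))*(-1/(5 + 0)) = (8*475)*(-1/5) = 3800*(-1*⅕) = 3800*(-⅕) = -760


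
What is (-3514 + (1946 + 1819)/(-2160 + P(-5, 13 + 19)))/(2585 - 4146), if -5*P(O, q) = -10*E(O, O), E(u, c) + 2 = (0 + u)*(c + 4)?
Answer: 2524307/1120798 ≈ 2.2522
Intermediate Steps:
E(u, c) = -2 + u*(4 + c) (E(u, c) = -2 + (0 + u)*(c + 4) = -2 + u*(4 + c))
P(O, q) = -4 + 2*O² + 8*O (P(O, q) = -(-2)*(-2 + 4*O + O*O) = -(-2)*(-2 + 4*O + O²) = -(-2)*(-2 + O² + 4*O) = -(20 - 40*O - 10*O²)/5 = -4 + 2*O² + 8*O)
(-3514 + (1946 + 1819)/(-2160 + P(-5, 13 + 19)))/(2585 - 4146) = (-3514 + (1946 + 1819)/(-2160 + (-4 + 2*(-5)² + 8*(-5))))/(2585 - 4146) = (-3514 + 3765/(-2160 + (-4 + 2*25 - 40)))/(-1561) = (-3514 + 3765/(-2160 + (-4 + 50 - 40)))*(-1/1561) = (-3514 + 3765/(-2160 + 6))*(-1/1561) = (-3514 + 3765/(-2154))*(-1/1561) = (-3514 + 3765*(-1/2154))*(-1/1561) = (-3514 - 1255/718)*(-1/1561) = -2524307/718*(-1/1561) = 2524307/1120798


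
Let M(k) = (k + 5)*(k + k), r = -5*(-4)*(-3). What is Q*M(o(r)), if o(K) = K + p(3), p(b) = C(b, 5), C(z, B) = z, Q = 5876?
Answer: 34832928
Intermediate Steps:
r = -60 (r = 20*(-3) = -60)
p(b) = b
o(K) = 3 + K (o(K) = K + 3 = 3 + K)
M(k) = 2*k*(5 + k) (M(k) = (5 + k)*(2*k) = 2*k*(5 + k))
Q*M(o(r)) = 5876*(2*(3 - 60)*(5 + (3 - 60))) = 5876*(2*(-57)*(5 - 57)) = 5876*(2*(-57)*(-52)) = 5876*5928 = 34832928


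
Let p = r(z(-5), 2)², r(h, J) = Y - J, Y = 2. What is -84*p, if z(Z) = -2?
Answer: 0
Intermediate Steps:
r(h, J) = 2 - J
p = 0 (p = (2 - 1*2)² = (2 - 2)² = 0² = 0)
-84*p = -84*0 = 0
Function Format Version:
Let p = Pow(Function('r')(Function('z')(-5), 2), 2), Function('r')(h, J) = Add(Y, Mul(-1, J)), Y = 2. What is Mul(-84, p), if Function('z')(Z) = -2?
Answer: 0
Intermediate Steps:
Function('r')(h, J) = Add(2, Mul(-1, J))
p = 0 (p = Pow(Add(2, Mul(-1, 2)), 2) = Pow(Add(2, -2), 2) = Pow(0, 2) = 0)
Mul(-84, p) = Mul(-84, 0) = 0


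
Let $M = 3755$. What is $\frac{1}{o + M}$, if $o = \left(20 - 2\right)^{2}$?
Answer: $\frac{1}{4079} \approx 0.00024516$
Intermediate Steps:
$o = 324$ ($o = 18^{2} = 324$)
$\frac{1}{o + M} = \frac{1}{324 + 3755} = \frac{1}{4079}$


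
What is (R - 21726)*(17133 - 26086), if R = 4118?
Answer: 157644424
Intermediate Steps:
(R - 21726)*(17133 - 26086) = (4118 - 21726)*(17133 - 26086) = -17608*(-8953) = 157644424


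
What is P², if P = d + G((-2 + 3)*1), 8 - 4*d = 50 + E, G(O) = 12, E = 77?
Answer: 5041/16 ≈ 315.06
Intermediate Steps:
d = -119/4 (d = 2 - (50 + 77)/4 = 2 - ¼*127 = 2 - 127/4 = -119/4 ≈ -29.750)
P = -71/4 (P = -119/4 + 12 = -71/4 ≈ -17.750)
P² = (-71/4)² = 5041/16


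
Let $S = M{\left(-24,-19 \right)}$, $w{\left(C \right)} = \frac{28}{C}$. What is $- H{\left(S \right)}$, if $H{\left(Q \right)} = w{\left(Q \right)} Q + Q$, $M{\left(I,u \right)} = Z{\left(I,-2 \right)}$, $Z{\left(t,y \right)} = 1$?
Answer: $-29$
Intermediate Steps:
$M{\left(I,u \right)} = 1$
$S = 1$
$H{\left(Q \right)} = 28 + Q$ ($H{\left(Q \right)} = \frac{28}{Q} Q + Q = 28 + Q$)
$- H{\left(S \right)} = - (28 + 1) = \left(-1\right) 29 = -29$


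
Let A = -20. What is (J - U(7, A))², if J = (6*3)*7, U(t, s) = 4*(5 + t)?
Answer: 6084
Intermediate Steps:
U(t, s) = 20 + 4*t
J = 126 (J = 18*7 = 126)
(J - U(7, A))² = (126 - (20 + 4*7))² = (126 - (20 + 28))² = (126 - 1*48)² = (126 - 48)² = 78² = 6084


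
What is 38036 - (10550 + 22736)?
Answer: 4750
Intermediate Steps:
38036 - (10550 + 22736) = 38036 - 1*33286 = 38036 - 33286 = 4750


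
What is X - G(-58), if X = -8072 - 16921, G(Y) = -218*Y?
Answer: -37637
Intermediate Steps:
X = -24993
X - G(-58) = -24993 - (-218)*(-58) = -24993 - 1*12644 = -24993 - 12644 = -37637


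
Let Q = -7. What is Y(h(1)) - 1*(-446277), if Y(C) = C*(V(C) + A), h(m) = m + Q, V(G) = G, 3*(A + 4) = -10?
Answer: 446357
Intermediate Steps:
A = -22/3 (A = -4 + (⅓)*(-10) = -4 - 10/3 = -22/3 ≈ -7.3333)
h(m) = -7 + m (h(m) = m - 7 = -7 + m)
Y(C) = C*(-22/3 + C) (Y(C) = C*(C - 22/3) = C*(-22/3 + C))
Y(h(1)) - 1*(-446277) = (-7 + 1)*(-22 + 3*(-7 + 1))/3 - 1*(-446277) = (⅓)*(-6)*(-22 + 3*(-6)) + 446277 = (⅓)*(-6)*(-22 - 18) + 446277 = (⅓)*(-6)*(-40) + 446277 = 80 + 446277 = 446357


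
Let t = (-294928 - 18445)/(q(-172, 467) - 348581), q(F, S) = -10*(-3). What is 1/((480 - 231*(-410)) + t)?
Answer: 348551/33178883063 ≈ 1.0505e-5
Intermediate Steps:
q(F, S) = 30
t = 313373/348551 (t = (-294928 - 18445)/(30 - 348581) = -313373/(-348551) = -313373*(-1/348551) = 313373/348551 ≈ 0.89907)
1/((480 - 231*(-410)) + t) = 1/((480 - 231*(-410)) + 313373/348551) = 1/((480 + 94710) + 313373/348551) = 1/(95190 + 313373/348551) = 1/(33178883063/348551) = 348551/33178883063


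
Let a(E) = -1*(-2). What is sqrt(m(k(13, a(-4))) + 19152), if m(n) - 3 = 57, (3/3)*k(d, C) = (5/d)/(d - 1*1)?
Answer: 2*sqrt(4803) ≈ 138.61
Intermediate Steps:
a(E) = 2
k(d, C) = 5/(d*(-1 + d)) (k(d, C) = (5/d)/(d - 1*1) = (5/d)/(d - 1) = (5/d)/(-1 + d) = 5/(d*(-1 + d)))
m(n) = 60 (m(n) = 3 + 57 = 60)
sqrt(m(k(13, a(-4))) + 19152) = sqrt(60 + 19152) = sqrt(19212) = 2*sqrt(4803)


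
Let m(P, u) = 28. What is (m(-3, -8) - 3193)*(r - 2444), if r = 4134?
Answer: -5348850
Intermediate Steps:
(m(-3, -8) - 3193)*(r - 2444) = (28 - 3193)*(4134 - 2444) = -3165*1690 = -5348850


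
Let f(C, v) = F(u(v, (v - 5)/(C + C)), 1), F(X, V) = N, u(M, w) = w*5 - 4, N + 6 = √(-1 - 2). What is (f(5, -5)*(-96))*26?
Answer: 14976 - 2496*I*√3 ≈ 14976.0 - 4323.2*I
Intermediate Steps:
N = -6 + I*√3 (N = -6 + √(-1 - 2) = -6 + √(-3) = -6 + I*√3 ≈ -6.0 + 1.732*I)
u(M, w) = -4 + 5*w (u(M, w) = 5*w - 4 = -4 + 5*w)
F(X, V) = -6 + I*√3
f(C, v) = -6 + I*√3
(f(5, -5)*(-96))*26 = ((-6 + I*√3)*(-96))*26 = (576 - 96*I*√3)*26 = 14976 - 2496*I*√3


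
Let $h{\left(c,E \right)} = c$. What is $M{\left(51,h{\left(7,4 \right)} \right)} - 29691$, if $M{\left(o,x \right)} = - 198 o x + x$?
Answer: $-100370$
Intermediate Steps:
$M{\left(o,x \right)} = x - 198 o x$ ($M{\left(o,x \right)} = - 198 o x + x = x - 198 o x$)
$M{\left(51,h{\left(7,4 \right)} \right)} - 29691 = 7 \left(1 - 10098\right) - 29691 = 7 \left(-10097\right) - 29691 = -70679 - 29691 = -100370$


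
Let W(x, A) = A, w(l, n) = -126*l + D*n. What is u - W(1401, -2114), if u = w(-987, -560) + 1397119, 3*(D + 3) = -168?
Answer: 1556635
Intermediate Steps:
D = -59 (D = -3 + (⅓)*(-168) = -3 - 56 = -59)
w(l, n) = -126*l - 59*n
u = 1554521 (u = (-126*(-987) - 59*(-560)) + 1397119 = (124362 + 33040) + 1397119 = 157402 + 1397119 = 1554521)
u - W(1401, -2114) = 1554521 - 1*(-2114) = 1554521 + 2114 = 1556635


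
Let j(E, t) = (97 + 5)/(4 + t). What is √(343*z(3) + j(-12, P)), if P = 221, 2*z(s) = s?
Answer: √463458/30 ≈ 22.693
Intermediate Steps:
z(s) = s/2
j(E, t) = 102/(4 + t)
√(343*z(3) + j(-12, P)) = √(343*((½)*3) + 102/(4 + 221)) = √(343*(3/2) + 102/225) = √(1029/2 + 102*(1/225)) = √(1029/2 + 34/75) = √(77243/150) = √463458/30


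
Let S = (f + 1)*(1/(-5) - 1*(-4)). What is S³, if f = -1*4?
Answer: -185193/125 ≈ -1481.5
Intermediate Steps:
f = -4
S = -57/5 (S = (-4 + 1)*(1/(-5) - 1*(-4)) = -3*(-⅕ + 4) = -3*19/5 = -57/5 ≈ -11.400)
S³ = (-57/5)³ = -185193/125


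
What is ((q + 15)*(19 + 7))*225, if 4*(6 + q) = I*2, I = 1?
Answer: 55575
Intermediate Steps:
q = -11/2 (q = -6 + (1*2)/4 = -6 + (1/4)*2 = -6 + 1/2 = -11/2 ≈ -5.5000)
((q + 15)*(19 + 7))*225 = ((-11/2 + 15)*(19 + 7))*225 = ((19/2)*26)*225 = 247*225 = 55575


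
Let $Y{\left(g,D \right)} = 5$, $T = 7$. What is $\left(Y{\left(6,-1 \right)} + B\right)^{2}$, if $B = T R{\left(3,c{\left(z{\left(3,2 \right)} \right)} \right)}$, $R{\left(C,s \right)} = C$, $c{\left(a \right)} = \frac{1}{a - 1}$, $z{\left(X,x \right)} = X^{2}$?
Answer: $676$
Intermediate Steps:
$c{\left(a \right)} = \frac{1}{-1 + a}$
$B = 21$ ($B = 7 \cdot 3 = 21$)
$\left(Y{\left(6,-1 \right)} + B\right)^{2} = \left(5 + 21\right)^{2} = 26^{2} = 676$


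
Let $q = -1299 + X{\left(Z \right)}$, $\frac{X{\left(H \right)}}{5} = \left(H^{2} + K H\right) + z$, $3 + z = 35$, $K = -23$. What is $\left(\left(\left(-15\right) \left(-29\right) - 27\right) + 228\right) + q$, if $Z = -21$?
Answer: $4117$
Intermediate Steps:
$z = 32$ ($z = -3 + 35 = 32$)
$X{\left(H \right)} = 160 - 115 H + 5 H^{2}$ ($X{\left(H \right)} = 5 \left(\left(H^{2} - 23 H\right) + 32\right) = 5 \left(32 + H^{2} - 23 H\right) = 160 - 115 H + 5 H^{2}$)
$q = 3481$ ($q = -1299 + \left(160 - -2415 + 5 \left(-21\right)^{2}\right) = -1299 + \left(160 + 2415 + 5 \cdot 441\right) = -1299 + \left(160 + 2415 + 2205\right) = -1299 + 4780 = 3481$)
$\left(\left(\left(-15\right) \left(-29\right) - 27\right) + 228\right) + q = \left(\left(\left(-15\right) \left(-29\right) - 27\right) + 228\right) + 3481 = \left(\left(435 - 27\right) + 228\right) + 3481 = \left(408 + 228\right) + 3481 = 636 + 3481 = 4117$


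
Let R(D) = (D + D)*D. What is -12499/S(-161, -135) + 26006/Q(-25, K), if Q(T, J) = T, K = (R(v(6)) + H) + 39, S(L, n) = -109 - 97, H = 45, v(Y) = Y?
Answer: -5044761/5150 ≈ -979.57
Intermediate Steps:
R(D) = 2*D**2 (R(D) = (2*D)*D = 2*D**2)
S(L, n) = -206
K = 156 (K = (2*6**2 + 45) + 39 = (2*36 + 45) + 39 = (72 + 45) + 39 = 117 + 39 = 156)
-12499/S(-161, -135) + 26006/Q(-25, K) = -12499/(-206) + 26006/(-25) = -12499*(-1/206) + 26006*(-1/25) = 12499/206 - 26006/25 = -5044761/5150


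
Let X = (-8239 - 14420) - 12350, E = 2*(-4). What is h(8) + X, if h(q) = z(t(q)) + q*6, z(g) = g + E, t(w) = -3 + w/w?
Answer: -34971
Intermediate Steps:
E = -8
X = -35009 (X = -22659 - 12350 = -35009)
t(w) = -2 (t(w) = -3 + 1 = -2)
z(g) = -8 + g (z(g) = g - 8 = -8 + g)
h(q) = -10 + 6*q (h(q) = (-8 - 2) + q*6 = -10 + 6*q)
h(8) + X = (-10 + 6*8) - 35009 = (-10 + 48) - 35009 = 38 - 35009 = -34971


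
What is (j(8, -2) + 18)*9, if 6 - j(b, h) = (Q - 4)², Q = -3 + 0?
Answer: -225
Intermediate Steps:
Q = -3
j(b, h) = -43 (j(b, h) = 6 - (-3 - 4)² = 6 - 1*(-7)² = 6 - 1*49 = 6 - 49 = -43)
(j(8, -2) + 18)*9 = (-43 + 18)*9 = -25*9 = -225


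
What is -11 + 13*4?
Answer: 41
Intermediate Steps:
-11 + 13*4 = -11 + 52 = 41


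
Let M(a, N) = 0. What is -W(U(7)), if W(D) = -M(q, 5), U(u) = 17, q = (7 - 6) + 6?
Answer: 0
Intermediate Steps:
q = 7 (q = 1 + 6 = 7)
W(D) = 0 (W(D) = -1*0 = 0)
-W(U(7)) = -1*0 = 0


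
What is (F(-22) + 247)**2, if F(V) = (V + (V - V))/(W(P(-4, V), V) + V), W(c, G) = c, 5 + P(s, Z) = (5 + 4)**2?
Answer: 44328964/729 ≈ 60808.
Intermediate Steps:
P(s, Z) = 76 (P(s, Z) = -5 + (5 + 4)**2 = -5 + 9**2 = -5 + 81 = 76)
F(V) = V/(76 + V) (F(V) = (V + (V - V))/(76 + V) = (V + 0)/(76 + V) = V/(76 + V))
(F(-22) + 247)**2 = (-22/(76 - 22) + 247)**2 = (-22/54 + 247)**2 = (-22*1/54 + 247)**2 = (-11/27 + 247)**2 = (6658/27)**2 = 44328964/729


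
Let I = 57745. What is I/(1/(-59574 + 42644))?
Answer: -977622850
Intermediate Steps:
I/(1/(-59574 + 42644)) = 57745/(1/(-59574 + 42644)) = 57745/(1/(-16930)) = 57745/(-1/16930) = 57745*(-16930) = -977622850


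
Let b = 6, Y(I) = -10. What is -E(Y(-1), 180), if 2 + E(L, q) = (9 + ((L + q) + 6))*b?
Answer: -1108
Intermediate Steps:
E(L, q) = 88 + 6*L + 6*q (E(L, q) = -2 + (9 + ((L + q) + 6))*6 = -2 + (9 + (6 + L + q))*6 = -2 + (15 + L + q)*6 = -2 + (90 + 6*L + 6*q) = 88 + 6*L + 6*q)
-E(Y(-1), 180) = -(88 + 6*(-10) + 6*180) = -(88 - 60 + 1080) = -1*1108 = -1108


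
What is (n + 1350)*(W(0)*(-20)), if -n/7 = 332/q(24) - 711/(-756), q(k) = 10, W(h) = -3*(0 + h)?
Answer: 0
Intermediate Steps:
W(h) = -3*h
n = -14339/60 (n = -7*(332/10 - 711/(-756)) = -7*(332*(⅒) - 711*(-1/756)) = -7*(166/5 + 79/84) = -7*14339/420 = -14339/60 ≈ -238.98)
(n + 1350)*(W(0)*(-20)) = (-14339/60 + 1350)*(-3*0*(-20)) = 66661*(0*(-20))/60 = (66661/60)*0 = 0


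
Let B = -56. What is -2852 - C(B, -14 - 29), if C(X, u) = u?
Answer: -2809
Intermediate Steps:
-2852 - C(B, -14 - 29) = -2852 - (-14 - 29) = -2852 - 1*(-43) = -2852 + 43 = -2809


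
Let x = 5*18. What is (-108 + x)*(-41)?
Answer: 738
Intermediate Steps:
x = 90
(-108 + x)*(-41) = (-108 + 90)*(-41) = -18*(-41) = 738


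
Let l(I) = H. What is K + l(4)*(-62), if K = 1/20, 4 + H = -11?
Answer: 18601/20 ≈ 930.05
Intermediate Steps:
H = -15 (H = -4 - 11 = -15)
l(I) = -15
K = 1/20 ≈ 0.050000
K + l(4)*(-62) = 1/20 - 15*(-62) = 1/20 + 930 = 18601/20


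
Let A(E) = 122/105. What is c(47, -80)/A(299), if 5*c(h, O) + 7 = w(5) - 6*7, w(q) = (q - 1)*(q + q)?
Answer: -189/122 ≈ -1.5492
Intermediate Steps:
A(E) = 122/105 (A(E) = 122*(1/105) = 122/105)
w(q) = 2*q*(-1 + q) (w(q) = (-1 + q)*(2*q) = 2*q*(-1 + q))
c(h, O) = -9/5 (c(h, O) = -7/5 + (2*5*(-1 + 5) - 6*7)/5 = -7/5 + (2*5*4 - 42)/5 = -7/5 + (40 - 42)/5 = -7/5 + (1/5)*(-2) = -7/5 - 2/5 = -9/5)
c(47, -80)/A(299) = -9/(5*122/105) = -9/5*105/122 = -189/122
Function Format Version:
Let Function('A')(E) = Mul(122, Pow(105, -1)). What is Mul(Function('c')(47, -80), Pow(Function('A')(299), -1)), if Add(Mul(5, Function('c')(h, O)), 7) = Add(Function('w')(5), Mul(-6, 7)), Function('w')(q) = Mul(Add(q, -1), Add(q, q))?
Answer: Rational(-189, 122) ≈ -1.5492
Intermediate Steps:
Function('A')(E) = Rational(122, 105) (Function('A')(E) = Mul(122, Rational(1, 105)) = Rational(122, 105))
Function('w')(q) = Mul(2, q, Add(-1, q)) (Function('w')(q) = Mul(Add(-1, q), Mul(2, q)) = Mul(2, q, Add(-1, q)))
Function('c')(h, O) = Rational(-9, 5) (Function('c')(h, O) = Add(Rational(-7, 5), Mul(Rational(1, 5), Add(Mul(2, 5, Add(-1, 5)), Mul(-6, 7)))) = Add(Rational(-7, 5), Mul(Rational(1, 5), Add(Mul(2, 5, 4), -42))) = Add(Rational(-7, 5), Mul(Rational(1, 5), Add(40, -42))) = Add(Rational(-7, 5), Mul(Rational(1, 5), -2)) = Add(Rational(-7, 5), Rational(-2, 5)) = Rational(-9, 5))
Mul(Function('c')(47, -80), Pow(Function('A')(299), -1)) = Mul(Rational(-9, 5), Pow(Rational(122, 105), -1)) = Mul(Rational(-9, 5), Rational(105, 122)) = Rational(-189, 122)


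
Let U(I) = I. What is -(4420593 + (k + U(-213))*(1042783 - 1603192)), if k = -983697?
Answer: -551396439783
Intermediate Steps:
-(4420593 + (k + U(-213))*(1042783 - 1603192)) = -(4420593 + (-983697 - 213)*(1042783 - 1603192)) = -(4420593 - 983910*(-560409)) = -(4420593 + 551392019190) = -1*551396439783 = -551396439783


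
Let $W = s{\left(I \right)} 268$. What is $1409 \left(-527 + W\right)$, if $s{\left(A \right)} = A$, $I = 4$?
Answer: $767905$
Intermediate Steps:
$W = 1072$ ($W = 4 \cdot 268 = 1072$)
$1409 \left(-527 + W\right) = 1409 \left(-527 + 1072\right) = 1409 \cdot 545 = 767905$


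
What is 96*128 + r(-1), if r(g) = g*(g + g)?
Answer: 12290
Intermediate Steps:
r(g) = 2*g² (r(g) = g*(2*g) = 2*g²)
96*128 + r(-1) = 96*128 + 2*(-1)² = 12288 + 2*1 = 12288 + 2 = 12290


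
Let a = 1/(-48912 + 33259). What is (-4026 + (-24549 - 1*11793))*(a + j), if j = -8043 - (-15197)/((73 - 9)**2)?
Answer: 1300446443501397/4007168 ≈ 3.2453e+8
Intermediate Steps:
j = -32928931/4096 (j = -8043 - (-15197)/(64**2) = -8043 - (-15197)/4096 = -8043 - 1*(-15197/4096) = -8043 + 15197/4096 = -32928931/4096 ≈ -8039.3)
a = -1/15653 (a = 1/(-15653) = -1/15653 ≈ -6.3885e-5)
(-4026 + (-24549 - 1*11793))*(a + j) = (-4026 + (-24549 - 1*11793))*(-1/15653 - 32928931/4096) = (-4026 + (-24549 - 11793))*(-515436561039/64114688) = (-4026 - 36342)*(-515436561039/64114688) = -40368*(-515436561039/64114688) = 1300446443501397/4007168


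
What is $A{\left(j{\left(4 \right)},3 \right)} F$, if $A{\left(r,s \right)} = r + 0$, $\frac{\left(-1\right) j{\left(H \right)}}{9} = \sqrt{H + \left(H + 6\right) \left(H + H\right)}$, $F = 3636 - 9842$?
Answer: $111708 \sqrt{21} \approx 5.1191 \cdot 10^{5}$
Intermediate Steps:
$F = -6206$ ($F = 3636 - 9842 = -6206$)
$j{\left(H \right)} = - 9 \sqrt{H + 2 H \left(6 + H\right)}$ ($j{\left(H \right)} = - 9 \sqrt{H + \left(H + 6\right) \left(H + H\right)} = - 9 \sqrt{H + \left(6 + H\right) 2 H} = - 9 \sqrt{H + 2 H \left(6 + H\right)}$)
$A{\left(r,s \right)} = r$
$A{\left(j{\left(4 \right)},3 \right)} F = - 9 \sqrt{4 \left(13 + 2 \cdot 4\right)} \left(-6206\right) = - 9 \sqrt{4 \left(13 + 8\right)} \left(-6206\right) = - 9 \sqrt{4 \cdot 21} \left(-6206\right) = - 9 \sqrt{84} \left(-6206\right) = - 9 \cdot 2 \sqrt{21} \left(-6206\right) = - 18 \sqrt{21} \left(-6206\right) = 111708 \sqrt{21}$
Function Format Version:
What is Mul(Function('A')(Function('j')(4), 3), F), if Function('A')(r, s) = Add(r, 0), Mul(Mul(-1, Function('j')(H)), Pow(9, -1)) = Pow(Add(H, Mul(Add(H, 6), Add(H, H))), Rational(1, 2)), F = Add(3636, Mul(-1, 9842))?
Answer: Mul(111708, Pow(21, Rational(1, 2))) ≈ 5.1191e+5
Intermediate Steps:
F = -6206 (F = Add(3636, -9842) = -6206)
Function('j')(H) = Mul(-9, Pow(Add(H, Mul(2, H, Add(6, H))), Rational(1, 2))) (Function('j')(H) = Mul(-9, Pow(Add(H, Mul(Add(H, 6), Add(H, H))), Rational(1, 2))) = Mul(-9, Pow(Add(H, Mul(Add(6, H), Mul(2, H))), Rational(1, 2))) = Mul(-9, Pow(Add(H, Mul(2, H, Add(6, H))), Rational(1, 2))))
Function('A')(r, s) = r
Mul(Function('A')(Function('j')(4), 3), F) = Mul(Mul(-9, Pow(Mul(4, Add(13, Mul(2, 4))), Rational(1, 2))), -6206) = Mul(Mul(-9, Pow(Mul(4, Add(13, 8)), Rational(1, 2))), -6206) = Mul(Mul(-9, Pow(Mul(4, 21), Rational(1, 2))), -6206) = Mul(Mul(-9, Pow(84, Rational(1, 2))), -6206) = Mul(Mul(-9, Mul(2, Pow(21, Rational(1, 2)))), -6206) = Mul(Mul(-18, Pow(21, Rational(1, 2))), -6206) = Mul(111708, Pow(21, Rational(1, 2)))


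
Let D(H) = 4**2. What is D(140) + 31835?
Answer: 31851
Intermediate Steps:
D(H) = 16
D(140) + 31835 = 16 + 31835 = 31851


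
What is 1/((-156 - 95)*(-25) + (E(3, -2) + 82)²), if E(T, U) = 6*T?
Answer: 1/16275 ≈ 6.1444e-5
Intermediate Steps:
1/((-156 - 95)*(-25) + (E(3, -2) + 82)²) = 1/((-156 - 95)*(-25) + (6*3 + 82)²) = 1/(-251*(-25) + (18 + 82)²) = 1/(6275 + 100²) = 1/(6275 + 10000) = 1/16275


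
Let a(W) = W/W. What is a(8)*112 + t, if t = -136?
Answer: -24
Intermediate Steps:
a(W) = 1
a(8)*112 + t = 1*112 - 136 = 112 - 136 = -24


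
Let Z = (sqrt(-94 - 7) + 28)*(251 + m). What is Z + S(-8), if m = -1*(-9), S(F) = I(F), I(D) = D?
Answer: 7272 + 260*I*sqrt(101) ≈ 7272.0 + 2613.0*I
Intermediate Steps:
S(F) = F
m = 9
Z = 7280 + 260*I*sqrt(101) (Z = (sqrt(-94 - 7) + 28)*(251 + 9) = (sqrt(-101) + 28)*260 = (I*sqrt(101) + 28)*260 = (28 + I*sqrt(101))*260 = 7280 + 260*I*sqrt(101) ≈ 7280.0 + 2613.0*I)
Z + S(-8) = (7280 + 260*I*sqrt(101)) - 8 = 7272 + 260*I*sqrt(101)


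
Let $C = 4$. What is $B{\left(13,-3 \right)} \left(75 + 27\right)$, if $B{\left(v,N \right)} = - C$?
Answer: $-408$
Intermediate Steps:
$B{\left(v,N \right)} = -4$ ($B{\left(v,N \right)} = \left(-1\right) 4 = -4$)
$B{\left(13,-3 \right)} \left(75 + 27\right) = - 4 \left(75 + 27\right) = \left(-4\right) 102 = -408$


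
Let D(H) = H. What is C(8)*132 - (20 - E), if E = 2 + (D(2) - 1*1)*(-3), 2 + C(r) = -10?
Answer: -1605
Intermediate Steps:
C(r) = -12 (C(r) = -2 - 10 = -12)
E = -1 (E = 2 + (2 - 1*1)*(-3) = 2 + (2 - 1)*(-3) = 2 + 1*(-3) = 2 - 3 = -1)
C(8)*132 - (20 - E) = -12*132 - (20 - 1*(-1)) = -1584 - (20 + 1) = -1584 - 1*21 = -1584 - 21 = -1605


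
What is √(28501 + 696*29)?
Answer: √48685 ≈ 220.65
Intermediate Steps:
√(28501 + 696*29) = √(28501 + 20184) = √48685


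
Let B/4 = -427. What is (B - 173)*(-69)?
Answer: 129789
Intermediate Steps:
B = -1708 (B = 4*(-427) = -1708)
(B - 173)*(-69) = (-1708 - 173)*(-69) = -1881*(-69) = 129789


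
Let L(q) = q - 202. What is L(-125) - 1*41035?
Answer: -41362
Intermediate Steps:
L(q) = -202 + q
L(-125) - 1*41035 = (-202 - 125) - 1*41035 = -327 - 41035 = -41362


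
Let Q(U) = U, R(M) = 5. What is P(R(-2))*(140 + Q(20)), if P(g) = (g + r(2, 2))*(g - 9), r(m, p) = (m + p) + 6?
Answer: -9600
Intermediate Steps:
r(m, p) = 6 + m + p
P(g) = (-9 + g)*(10 + g) (P(g) = (g + (6 + 2 + 2))*(g - 9) = (g + 10)*(-9 + g) = (10 + g)*(-9 + g) = (-9 + g)*(10 + g))
P(R(-2))*(140 + Q(20)) = (-90 + 5 + 5²)*(140 + 20) = (-90 + 5 + 25)*160 = -60*160 = -9600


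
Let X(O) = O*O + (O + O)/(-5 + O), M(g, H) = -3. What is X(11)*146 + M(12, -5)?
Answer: 54595/3 ≈ 18198.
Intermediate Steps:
X(O) = O² + 2*O/(-5 + O) (X(O) = O² + (2*O)/(-5 + O) = O² + 2*O/(-5 + O))
X(11)*146 + M(12, -5) = (11*(2 + 11² - 5*11)/(-5 + 11))*146 - 3 = (11*(2 + 121 - 55)/6)*146 - 3 = (11*(⅙)*68)*146 - 3 = (374/3)*146 - 3 = 54604/3 - 3 = 54595/3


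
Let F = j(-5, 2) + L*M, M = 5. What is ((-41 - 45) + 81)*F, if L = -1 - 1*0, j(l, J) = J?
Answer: 15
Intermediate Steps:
L = -1 (L = -1 + 0 = -1)
F = -3 (F = 2 - 1*5 = 2 - 5 = -3)
((-41 - 45) + 81)*F = ((-41 - 45) + 81)*(-3) = (-86 + 81)*(-3) = -5*(-3) = 15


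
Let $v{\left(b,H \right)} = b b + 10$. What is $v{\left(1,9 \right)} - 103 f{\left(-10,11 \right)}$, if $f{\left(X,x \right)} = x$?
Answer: $-1122$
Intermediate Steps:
$v{\left(b,H \right)} = 10 + b^{2}$ ($v{\left(b,H \right)} = b^{2} + 10 = 10 + b^{2}$)
$v{\left(1,9 \right)} - 103 f{\left(-10,11 \right)} = \left(10 + 1^{2}\right) - 1133 = \left(10 + 1\right) - 1133 = 11 - 1133 = -1122$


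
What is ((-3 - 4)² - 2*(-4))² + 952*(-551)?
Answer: -521303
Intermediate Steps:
((-3 - 4)² - 2*(-4))² + 952*(-551) = ((-7)² + 8)² - 524552 = (49 + 8)² - 524552 = 57² - 524552 = 3249 - 524552 = -521303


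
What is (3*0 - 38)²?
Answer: 1444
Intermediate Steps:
(3*0 - 38)² = (0 - 38)² = (-38)² = 1444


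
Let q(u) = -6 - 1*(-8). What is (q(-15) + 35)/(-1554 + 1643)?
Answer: 37/89 ≈ 0.41573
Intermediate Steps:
q(u) = 2 (q(u) = -6 + 8 = 2)
(q(-15) + 35)/(-1554 + 1643) = (2 + 35)/(-1554 + 1643) = 37/89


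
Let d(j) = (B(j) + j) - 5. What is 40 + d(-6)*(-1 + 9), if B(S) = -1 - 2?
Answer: -72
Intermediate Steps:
B(S) = -3
d(j) = -8 + j (d(j) = (-3 + j) - 5 = -8 + j)
40 + d(-6)*(-1 + 9) = 40 + (-8 - 6)*(-1 + 9) = 40 - 14*8 = 40 - 112 = -72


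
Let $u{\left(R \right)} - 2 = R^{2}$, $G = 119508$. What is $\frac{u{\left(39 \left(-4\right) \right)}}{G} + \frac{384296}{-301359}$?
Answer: $- \frac{6431995171}{6002468562} \approx -1.0716$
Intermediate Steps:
$u{\left(R \right)} = 2 + R^{2}$
$\frac{u{\left(39 \left(-4\right) \right)}}{G} + \frac{384296}{-301359} = \frac{2 + \left(39 \left(-4\right)\right)^{2}}{119508} + \frac{384296}{-301359} = \left(2 + \left(-156\right)^{2}\right) \frac{1}{119508} + 384296 \left(- \frac{1}{301359}\right) = \left(2 + 24336\right) \frac{1}{119508} - \frac{384296}{301359} = 24338 \cdot \frac{1}{119508} - \frac{384296}{301359} = \frac{12169}{59754} - \frac{384296}{301359} = - \frac{6431995171}{6002468562}$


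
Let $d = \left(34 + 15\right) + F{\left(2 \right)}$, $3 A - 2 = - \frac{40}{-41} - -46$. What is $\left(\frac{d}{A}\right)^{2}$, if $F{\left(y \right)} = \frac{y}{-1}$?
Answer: $\frac{33419961}{4032064} \approx 8.2885$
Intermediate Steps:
$F{\left(y \right)} = - y$ ($F{\left(y \right)} = y \left(-1\right) = - y$)
$A = \frac{2008}{123}$ ($A = \frac{2}{3} + \frac{- \frac{40}{-41} - -46}{3} = \frac{2}{3} + \frac{\left(-40\right) \left(- \frac{1}{41}\right) + 46}{3} = \frac{2}{3} + \frac{\frac{40}{41} + 46}{3} = \frac{2}{3} + \frac{1}{3} \cdot \frac{1926}{41} = \frac{2}{3} + \frac{642}{41} = \frac{2008}{123} \approx 16.325$)
$d = 47$ ($d = \left(34 + 15\right) - 2 = 49 - 2 = 47$)
$\left(\frac{d}{A}\right)^{2} = \left(\frac{47}{\frac{2008}{123}}\right)^{2} = \left(47 \cdot \frac{123}{2008}\right)^{2} = \left(\frac{5781}{2008}\right)^{2} = \frac{33419961}{4032064}$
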